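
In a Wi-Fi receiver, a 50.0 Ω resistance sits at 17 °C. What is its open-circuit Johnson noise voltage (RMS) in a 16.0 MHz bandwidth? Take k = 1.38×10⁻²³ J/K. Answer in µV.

T = 17 °C + 273.15 = 290.15 K
V_n = √(4kTRB)
4kTRB = 4 × 1.38×10⁻²³ × 290.15 × 5.00×10¹ × 1.60×10⁷ = 1.28×10⁻¹¹ V²
V_n = √(1.28×10⁻¹¹) = 3.58×10⁻⁶ V = 3.58 µV

3.58 µV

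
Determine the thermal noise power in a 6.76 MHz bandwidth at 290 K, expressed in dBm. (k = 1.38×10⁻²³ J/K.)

−105.7 dBm

P_n = kTB = 1.38×10⁻²³ × 290 × 6.76×10⁶ = 2.71×10⁻¹⁴ W
In dBm: 10 log₁₀(2.71×10⁻¹⁴ / 10⁻³) = −105.7 dBm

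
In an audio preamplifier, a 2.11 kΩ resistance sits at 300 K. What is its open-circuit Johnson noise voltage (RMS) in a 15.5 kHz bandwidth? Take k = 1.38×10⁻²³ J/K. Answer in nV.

736 nV

V_n = √(4kTRB)
4kTRB = 4 × 1.38×10⁻²³ × 300 × 2.11×10³ × 1.55×10⁴ = 5.42×10⁻¹³ V²
V_n = √(5.42×10⁻¹³) = 7.36×10⁻⁷ V = 736 nV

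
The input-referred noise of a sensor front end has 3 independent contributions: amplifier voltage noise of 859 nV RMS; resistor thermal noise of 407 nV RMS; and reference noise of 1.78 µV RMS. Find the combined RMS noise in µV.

2.02 µV

Uncorrelated sources add in power (mean-square): V_tot = √(ΣV_i²)
V_tot = √[(8.59×10⁻⁷)² + (4.07×10⁻⁷)² + (1.78×10⁻⁶)²] = 2.02×10⁻⁶ V = 2.02 µV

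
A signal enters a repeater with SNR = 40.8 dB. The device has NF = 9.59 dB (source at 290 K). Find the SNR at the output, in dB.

By definition F = SNR_in/SNR_out, so in dB: SNR_out = SNR_in − NF
SNR_out = 40.8 − 9.59 = 31.21 dB

31.21 dB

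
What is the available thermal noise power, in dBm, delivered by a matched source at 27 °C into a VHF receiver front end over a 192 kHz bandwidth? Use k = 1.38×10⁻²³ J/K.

T = 27 °C + 273.15 = 300.15 K
P_n = kTB = 1.38×10⁻²³ × 300.15 × 1.92×10⁵ = 7.95×10⁻¹⁶ W
In dBm: 10 log₁₀(7.95×10⁻¹⁶ / 10⁻³) = −121.0 dBm

−121.0 dBm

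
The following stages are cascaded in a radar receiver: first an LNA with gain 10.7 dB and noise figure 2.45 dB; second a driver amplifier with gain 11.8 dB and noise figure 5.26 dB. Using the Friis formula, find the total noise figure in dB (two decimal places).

2.92 dB

Convert to linear (a loss of L dB is a gain of −L dB): F_i = 10^(NF_i/10), G_i = 10^(G_i,dB/10)
  Stage 1: F_1 = 10^(2.45/10) = 1.758, G_1 = 10^(10.7/10) = 11.75
  Stage 2: F_2 = 10^(5.26/10) = 3.357, G_2 = 10^(11.8/10) = 15.14
Friis cascade:
  F = 1.758 + (3.357 − 1)/11.75 = 1.959
NF = 10 log₁₀(1.959) = 2.92 dB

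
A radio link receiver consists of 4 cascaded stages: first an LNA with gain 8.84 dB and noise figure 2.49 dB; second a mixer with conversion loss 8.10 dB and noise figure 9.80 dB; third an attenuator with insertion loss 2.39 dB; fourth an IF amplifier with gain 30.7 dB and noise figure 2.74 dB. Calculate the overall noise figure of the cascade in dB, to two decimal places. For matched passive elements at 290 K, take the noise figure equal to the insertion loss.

6.81 dB

Convert to linear (a loss of L dB is a gain of −L dB): F_i = 10^(NF_i/10), G_i = 10^(G_i,dB/10)
  Stage 1: F_1 = 10^(2.49/10) = 1.774, G_1 = 10^(8.84/10) = 7.656
  Stage 2: F_2 = 10^(9.80/10) = 9.550, G_2 = 10^(−8.10/10) = 0.1549
  Stage 3: F_3 = 10^(2.39/10) = 1.734, G_3 = 10^(−2.39/10) = 0.5768
  Stage 4: F_4 = 10^(2.74/10) = 1.879, G_4 = 10^(30.7/10) = 1175
Friis cascade:
  F = 1.774 + (9.550 − 1)/7.656 + (1.734 − 1)/1.186 + (1.879 − 1)/0.6839 = 4.796
NF = 10 log₁₀(4.796) = 6.81 dB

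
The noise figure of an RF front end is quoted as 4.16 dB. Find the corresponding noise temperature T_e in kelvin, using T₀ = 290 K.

466 K

F = 10^(4.16/10) = 2.60615
T_e = (F − 1)·T₀ = (2.60615 − 1) × 290 = 466 K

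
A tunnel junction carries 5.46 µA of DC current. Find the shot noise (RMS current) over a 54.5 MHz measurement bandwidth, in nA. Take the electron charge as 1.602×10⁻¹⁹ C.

9.76 nA

I_n = √(2qI·B)
2qI·B = 2 × 1.602×10⁻¹⁹ × 5.46×10⁻⁶ × 5.45×10⁷ = 9.53×10⁻¹⁷ A²
I_n = √(9.53×10⁻¹⁷) = 9.76×10⁻⁹ A = 9.76 nA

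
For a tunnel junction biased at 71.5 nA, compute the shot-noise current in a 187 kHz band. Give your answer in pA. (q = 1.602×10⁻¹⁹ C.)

65.5 pA

I_n = √(2qI·B)
2qI·B = 2 × 1.602×10⁻¹⁹ × 7.15×10⁻⁸ × 1.87×10⁵ = 4.28×10⁻²¹ A²
I_n = √(4.28×10⁻²¹) = 6.55×10⁻¹¹ A = 65.5 pA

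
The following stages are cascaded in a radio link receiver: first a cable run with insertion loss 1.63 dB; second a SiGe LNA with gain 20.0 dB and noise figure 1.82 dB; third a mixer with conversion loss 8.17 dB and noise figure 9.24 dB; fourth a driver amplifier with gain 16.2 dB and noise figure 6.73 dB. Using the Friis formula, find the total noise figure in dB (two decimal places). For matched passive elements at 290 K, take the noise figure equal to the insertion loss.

Convert to linear (a loss of L dB is a gain of −L dB): F_i = 10^(NF_i/10), G_i = 10^(G_i,dB/10)
  Stage 1: F_1 = 10^(1.63/10) = 1.455, G_1 = 10^(−1.63/10) = 0.6871
  Stage 2: F_2 = 10^(1.82/10) = 1.521, G_2 = 10^(20.0/10) = 100.0
  Stage 3: F_3 = 10^(9.24/10) = 8.395, G_3 = 10^(−8.17/10) = 0.1524
  Stage 4: F_4 = 10^(6.73/10) = 4.710, G_4 = 10^(16.2/10) = 41.69
Friis cascade:
  F = 1.455 + (1.521 − 1)/0.6871 + (8.395 − 1)/68.71 + (4.710 − 1)/10.47 = 2.675
NF = 10 log₁₀(2.675) = 4.27 dB

4.27 dB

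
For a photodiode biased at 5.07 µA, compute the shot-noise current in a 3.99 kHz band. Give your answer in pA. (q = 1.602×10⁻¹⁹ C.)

I_n = √(2qI·B)
2qI·B = 2 × 1.602×10⁻¹⁹ × 5.07×10⁻⁶ × 3.99×10³ = 6.48×10⁻²¹ A²
I_n = √(6.48×10⁻²¹) = 8.05×10⁻¹¹ A = 80.5 pA

80.5 pA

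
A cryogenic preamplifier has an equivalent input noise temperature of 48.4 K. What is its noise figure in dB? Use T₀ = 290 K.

F = 1 + T_e/T₀ = 1 + 48.4/290 = 1.1669
NF = 10 log₁₀(1.1669) = 0.670 dB

0.670 dB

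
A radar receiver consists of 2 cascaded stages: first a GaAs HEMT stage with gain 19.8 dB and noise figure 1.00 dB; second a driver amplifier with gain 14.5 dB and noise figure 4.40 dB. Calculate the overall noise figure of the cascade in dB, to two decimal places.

Convert to linear (a loss of L dB is a gain of −L dB): F_i = 10^(NF_i/10), G_i = 10^(G_i,dB/10)
  Stage 1: F_1 = 10^(1.00/10) = 1.259, G_1 = 10^(19.8/10) = 95.50
  Stage 2: F_2 = 10^(4.40/10) = 2.754, G_2 = 10^(14.5/10) = 28.18
Friis cascade:
  F = 1.259 + (2.754 − 1)/95.50 = 1.277
NF = 10 log₁₀(1.277) = 1.06 dB

1.06 dB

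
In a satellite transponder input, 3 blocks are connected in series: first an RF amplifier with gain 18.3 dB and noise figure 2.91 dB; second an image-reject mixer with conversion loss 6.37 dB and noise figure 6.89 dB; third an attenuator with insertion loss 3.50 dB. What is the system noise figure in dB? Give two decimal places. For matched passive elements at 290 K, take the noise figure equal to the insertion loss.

3.20 dB

Convert to linear (a loss of L dB is a gain of −L dB): F_i = 10^(NF_i/10), G_i = 10^(G_i,dB/10)
  Stage 1: F_1 = 10^(2.91/10) = 1.954, G_1 = 10^(18.3/10) = 67.61
  Stage 2: F_2 = 10^(6.89/10) = 4.887, G_2 = 10^(−6.37/10) = 0.2307
  Stage 3: F_3 = 10^(3.50/10) = 2.239, G_3 = 10^(−3.50/10) = 0.4467
Friis cascade:
  F = 1.954 + (4.887 − 1)/67.61 + (2.239 − 1)/15.60 = 2.091
NF = 10 log₁₀(2.091) = 3.20 dB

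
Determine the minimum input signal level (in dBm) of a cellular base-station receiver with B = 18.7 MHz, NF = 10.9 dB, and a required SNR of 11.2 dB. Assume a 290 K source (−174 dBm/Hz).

−79.2 dBm

Sensitivity = −174 + 10 log₁₀(B) + NF + SNR_min
= −174 + 72.72 + 10.9 + 11.2
= −79.18 dBm → −79.2 dBm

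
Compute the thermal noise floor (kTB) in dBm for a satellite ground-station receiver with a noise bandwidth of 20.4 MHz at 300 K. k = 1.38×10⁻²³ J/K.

−100.7 dBm

P_n = kTB = 1.38×10⁻²³ × 300 × 2.04×10⁷ = 8.45×10⁻¹⁴ W
In dBm: 10 log₁₀(8.45×10⁻¹⁴ / 10⁻³) = −100.7 dBm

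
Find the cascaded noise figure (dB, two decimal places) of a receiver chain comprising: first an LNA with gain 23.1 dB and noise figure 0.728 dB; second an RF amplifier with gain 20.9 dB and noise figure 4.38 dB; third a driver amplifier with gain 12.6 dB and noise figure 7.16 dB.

0.76 dB

Convert to linear (a loss of L dB is a gain of −L dB): F_i = 10^(NF_i/10), G_i = 10^(G_i,dB/10)
  Stage 1: F_1 = 10^(0.728/10) = 1.182, G_1 = 10^(23.1/10) = 204.2
  Stage 2: F_2 = 10^(4.38/10) = 2.742, G_2 = 10^(20.9/10) = 123.0
  Stage 3: F_3 = 10^(7.16/10) = 5.200, G_3 = 10^(12.6/10) = 18.20
Friis cascade:
  F = 1.182 + (2.742 − 1)/204.2 + (5.200 − 1)/2.512×10⁴ = 1.191
NF = 10 log₁₀(1.191) = 0.76 dB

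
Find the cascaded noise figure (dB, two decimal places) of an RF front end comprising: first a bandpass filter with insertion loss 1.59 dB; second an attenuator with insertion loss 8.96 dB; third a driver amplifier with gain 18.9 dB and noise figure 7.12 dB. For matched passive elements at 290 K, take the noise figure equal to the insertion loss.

Convert to linear (a loss of L dB is a gain of −L dB): F_i = 10^(NF_i/10), G_i = 10^(G_i,dB/10)
  Stage 1: F_1 = 10^(1.59/10) = 1.442, G_1 = 10^(−1.59/10) = 0.6934
  Stage 2: F_2 = 10^(8.96/10) = 7.870, G_2 = 10^(−8.96/10) = 0.1271
  Stage 3: F_3 = 10^(7.12/10) = 5.152, G_3 = 10^(18.9/10) = 77.62
Friis cascade:
  F = 1.442 + (7.870 − 1)/0.6934 + (5.152 − 1)/0.08810 = 58.48
NF = 10 log₁₀(58.48) = 17.67 dB

17.67 dB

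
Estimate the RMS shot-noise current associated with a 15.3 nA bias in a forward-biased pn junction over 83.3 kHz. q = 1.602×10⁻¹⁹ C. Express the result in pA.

20.2 pA

I_n = √(2qI·B)
2qI·B = 2 × 1.602×10⁻¹⁹ × 1.53×10⁻⁸ × 8.33×10⁴ = 4.08×10⁻²² A²
I_n = √(4.08×10⁻²²) = 2.02×10⁻¹¹ A = 20.2 pA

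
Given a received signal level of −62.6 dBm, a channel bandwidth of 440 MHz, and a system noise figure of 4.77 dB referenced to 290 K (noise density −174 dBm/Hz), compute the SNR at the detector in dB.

Noise floor: N = −174 + 10 log₁₀(B) + NF
10 log₁₀(4.40×10⁸) = 86.43 dB
N = −174 + 86.43 + 4.77 = −82.80 dBm
SNR = P_sig − N = −62.6 − (−82.80) = 20.20 dB → 20.2 dB

20.2 dB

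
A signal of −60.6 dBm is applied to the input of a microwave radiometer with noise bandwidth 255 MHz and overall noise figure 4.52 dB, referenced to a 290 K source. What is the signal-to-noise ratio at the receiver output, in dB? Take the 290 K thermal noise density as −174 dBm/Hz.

Noise floor: N = −174 + 10 log₁₀(B) + NF
10 log₁₀(2.55×10⁸) = 84.07 dB
N = −174 + 84.07 + 4.52 = −85.41 dBm
SNR = P_sig − N = −60.6 − (−85.41) = 24.81 dB → 24.8 dB

24.8 dB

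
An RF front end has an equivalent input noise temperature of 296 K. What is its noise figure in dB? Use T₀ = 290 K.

3.05 dB

F = 1 + T_e/T₀ = 1 + 296/290 = 2.02069
NF = 10 log₁₀(2.02069) = 3.05 dB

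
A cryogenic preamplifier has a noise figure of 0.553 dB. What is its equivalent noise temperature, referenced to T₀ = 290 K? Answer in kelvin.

39.4 K

F = 10^(0.553/10) = 1.1358
T_e = (F − 1)·T₀ = (1.1358 − 1) × 290 = 39.4 K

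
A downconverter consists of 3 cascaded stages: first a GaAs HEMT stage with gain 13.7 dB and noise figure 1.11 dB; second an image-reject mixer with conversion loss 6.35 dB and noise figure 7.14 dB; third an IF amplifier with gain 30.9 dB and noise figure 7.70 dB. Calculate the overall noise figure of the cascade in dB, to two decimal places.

Convert to linear (a loss of L dB is a gain of −L dB): F_i = 10^(NF_i/10), G_i = 10^(G_i,dB/10)
  Stage 1: F_1 = 10^(1.11/10) = 1.291, G_1 = 10^(13.7/10) = 23.44
  Stage 2: F_2 = 10^(7.14/10) = 5.176, G_2 = 10^(−6.35/10) = 0.2317
  Stage 3: F_3 = 10^(7.70/10) = 5.888, G_3 = 10^(30.9/10) = 1230
Friis cascade:
  F = 1.291 + (5.176 − 1)/23.44 + (5.888 − 1)/5.433 = 2.369
NF = 10 log₁₀(2.369) = 3.75 dB

3.75 dB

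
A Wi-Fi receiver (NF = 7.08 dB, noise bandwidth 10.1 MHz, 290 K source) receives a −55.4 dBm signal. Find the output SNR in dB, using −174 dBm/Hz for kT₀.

41.5 dB

Noise floor: N = −174 + 10 log₁₀(B) + NF
10 log₁₀(1.01×10⁷) = 70.04 dB
N = −174 + 70.04 + 7.08 = −96.88 dBm
SNR = P_sig − N = −55.4 − (−96.88) = 41.48 dB → 41.5 dB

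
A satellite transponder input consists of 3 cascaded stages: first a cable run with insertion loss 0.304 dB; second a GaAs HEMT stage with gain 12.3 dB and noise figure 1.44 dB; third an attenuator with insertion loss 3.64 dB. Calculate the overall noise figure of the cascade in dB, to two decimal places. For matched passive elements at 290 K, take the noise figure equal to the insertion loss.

Convert to linear (a loss of L dB is a gain of −L dB): F_i = 10^(NF_i/10), G_i = 10^(G_i,dB/10)
  Stage 1: F_1 = 10^(0.304/10) = 1.073, G_1 = 10^(−0.304/10) = 0.9324
  Stage 2: F_2 = 10^(1.44/10) = 1.393, G_2 = 10^(12.3/10) = 16.98
  Stage 3: F_3 = 10^(3.64/10) = 2.312, G_3 = 10^(−3.64/10) = 0.4325
Friis cascade:
  F = 1.073 + (1.393 − 1)/0.9324 + (2.312 − 1)/15.83 = 1.577
NF = 10 log₁₀(1.577) = 1.98 dB

1.98 dB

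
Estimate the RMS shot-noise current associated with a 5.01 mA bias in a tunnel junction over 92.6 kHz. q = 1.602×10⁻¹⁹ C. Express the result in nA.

12.2 nA

I_n = √(2qI·B)
2qI·B = 2 × 1.602×10⁻¹⁹ × 5.01×10⁻³ × 9.26×10⁴ = 1.49×10⁻¹⁶ A²
I_n = √(1.49×10⁻¹⁶) = 1.22×10⁻⁸ A = 12.2 nA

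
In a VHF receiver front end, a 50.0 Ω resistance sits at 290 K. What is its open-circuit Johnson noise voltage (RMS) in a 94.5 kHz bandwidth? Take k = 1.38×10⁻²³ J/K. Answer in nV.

275 nV

V_n = √(4kTRB)
4kTRB = 4 × 1.38×10⁻²³ × 290 × 5.00×10¹ × 9.45×10⁴ = 7.56×10⁻¹⁴ V²
V_n = √(7.56×10⁻¹⁴) = 2.75×10⁻⁷ V = 275 nV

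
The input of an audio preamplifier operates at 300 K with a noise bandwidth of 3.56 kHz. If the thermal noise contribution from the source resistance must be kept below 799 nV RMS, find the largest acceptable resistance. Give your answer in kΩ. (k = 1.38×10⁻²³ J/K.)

10.8 kΩ

Johnson–Nyquist: V_n = √(4kTRB) ⇒ R = V_n² / (4kTB)
4kTB = 4 × 1.38×10⁻²³ × 300 × 3.56×10³ = 5.90×10⁻¹⁷
R = (7.99×10⁻⁷)² / 5.90×10⁻¹⁷ = 1.08×10⁴ Ω = 10.8 kΩ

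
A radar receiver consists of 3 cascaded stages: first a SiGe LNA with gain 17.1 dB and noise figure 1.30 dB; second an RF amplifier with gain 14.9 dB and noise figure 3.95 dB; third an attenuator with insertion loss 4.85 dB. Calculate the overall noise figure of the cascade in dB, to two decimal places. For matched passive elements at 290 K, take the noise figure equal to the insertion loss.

Convert to linear (a loss of L dB is a gain of −L dB): F_i = 10^(NF_i/10), G_i = 10^(G_i,dB/10)
  Stage 1: F_1 = 10^(1.30/10) = 1.349, G_1 = 10^(17.1/10) = 51.29
  Stage 2: F_2 = 10^(3.95/10) = 2.483, G_2 = 10^(14.9/10) = 30.90
  Stage 3: F_3 = 10^(4.85/10) = 3.055, G_3 = 10^(−4.85/10) = 0.3273
Friis cascade:
  F = 1.349 + (2.483 − 1)/51.29 + (3.055 − 1)/1585 = 1.379
NF = 10 log₁₀(1.379) = 1.40 dB

1.40 dB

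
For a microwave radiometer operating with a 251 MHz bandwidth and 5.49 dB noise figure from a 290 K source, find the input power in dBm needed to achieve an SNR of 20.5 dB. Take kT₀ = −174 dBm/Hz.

−64.0 dBm

Sensitivity = −174 + 10 log₁₀(B) + NF + SNR_min
= −174 + 84 + 5.49 + 20.5
= −64.01 dBm → −64.0 dBm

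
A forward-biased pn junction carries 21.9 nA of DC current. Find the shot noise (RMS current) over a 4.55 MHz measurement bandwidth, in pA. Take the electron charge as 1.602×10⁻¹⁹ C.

179 pA

I_n = √(2qI·B)
2qI·B = 2 × 1.602×10⁻¹⁹ × 2.19×10⁻⁸ × 4.55×10⁶ = 3.19×10⁻²⁰ A²
I_n = √(3.19×10⁻²⁰) = 1.79×10⁻¹⁰ A = 179 pA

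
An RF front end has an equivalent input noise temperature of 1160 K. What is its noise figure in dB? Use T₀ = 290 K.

6.99 dB

F = 1 + T_e/T₀ = 1 + 1160/290 = 5
NF = 10 log₁₀(5) = 6.99 dB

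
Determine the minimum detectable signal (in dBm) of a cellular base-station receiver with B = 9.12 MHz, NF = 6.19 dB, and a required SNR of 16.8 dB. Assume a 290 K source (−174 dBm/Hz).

−81.4 dBm

Sensitivity = −174 + 10 log₁₀(B) + NF + SNR_min
= −174 + 69.6 + 6.19 + 16.8
= −81.41 dBm → −81.4 dBm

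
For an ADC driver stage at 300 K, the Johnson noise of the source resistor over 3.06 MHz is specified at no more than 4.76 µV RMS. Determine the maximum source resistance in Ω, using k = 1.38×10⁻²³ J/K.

447 Ω

Johnson–Nyquist: V_n = √(4kTRB) ⇒ R = V_n² / (4kTB)
4kTB = 4 × 1.38×10⁻²³ × 300 × 3.06×10⁶ = 5.07×10⁻¹⁴
R = (4.76×10⁻⁶)² / 5.07×10⁻¹⁴ = 4.47×10² Ω = 447 Ω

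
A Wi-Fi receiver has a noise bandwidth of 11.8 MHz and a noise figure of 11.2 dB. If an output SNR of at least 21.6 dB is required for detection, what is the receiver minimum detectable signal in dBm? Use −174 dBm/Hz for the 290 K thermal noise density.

−70.5 dBm

Sensitivity = −174 + 10 log₁₀(B) + NF + SNR_min
= −174 + 70.72 + 11.2 + 21.6
= −70.48 dBm → −70.5 dBm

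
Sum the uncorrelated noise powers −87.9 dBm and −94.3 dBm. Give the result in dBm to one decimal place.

Convert to linear, add, convert back:
P₁ = 1.62×10⁻¹² W, P₂ = 3.72×10⁻¹³ W
P_tot = 1.99×10⁻¹² W → 10 log₁₀(P_tot / 10⁻³) = −87.0 dBm

−87.0 dBm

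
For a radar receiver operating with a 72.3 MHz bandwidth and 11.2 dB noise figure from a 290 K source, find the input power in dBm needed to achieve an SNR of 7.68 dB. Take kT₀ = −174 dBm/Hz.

−76.5 dBm

Sensitivity = −174 + 10 log₁₀(B) + NF + SNR_min
= −174 + 78.59 + 11.2 + 7.68
= −76.53 dBm → −76.5 dBm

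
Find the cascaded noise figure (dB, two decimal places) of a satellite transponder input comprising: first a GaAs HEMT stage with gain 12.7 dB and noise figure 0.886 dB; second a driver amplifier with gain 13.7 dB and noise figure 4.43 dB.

Convert to linear (a loss of L dB is a gain of −L dB): F_i = 10^(NF_i/10), G_i = 10^(G_i,dB/10)
  Stage 1: F_1 = 10^(0.886/10) = 1.226, G_1 = 10^(12.7/10) = 18.62
  Stage 2: F_2 = 10^(4.43/10) = 2.773, G_2 = 10^(13.7/10) = 23.44
Friis cascade:
  F = 1.226 + (2.773 − 1)/18.62 = 1.322
NF = 10 log₁₀(1.322) = 1.21 dB

1.21 dB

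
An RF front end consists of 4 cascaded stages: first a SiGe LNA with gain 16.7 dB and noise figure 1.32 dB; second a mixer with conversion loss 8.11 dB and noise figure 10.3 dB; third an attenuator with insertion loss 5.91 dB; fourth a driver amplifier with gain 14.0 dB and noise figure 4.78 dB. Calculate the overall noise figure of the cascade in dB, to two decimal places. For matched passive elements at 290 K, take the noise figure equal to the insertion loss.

4.84 dB

Convert to linear (a loss of L dB is a gain of −L dB): F_i = 10^(NF_i/10), G_i = 10^(G_i,dB/10)
  Stage 1: F_1 = 10^(1.32/10) = 1.355, G_1 = 10^(16.7/10) = 46.77
  Stage 2: F_2 = 10^(10.3/10) = 10.72, G_2 = 10^(−8.11/10) = 0.1545
  Stage 3: F_3 = 10^(5.91/10) = 3.899, G_3 = 10^(−5.91/10) = 0.2564
  Stage 4: F_4 = 10^(4.78/10) = 3.006, G_4 = 10^(14.0/10) = 25.12
Friis cascade:
  F = 1.355 + (10.72 − 1)/46.77 + (3.899 − 1)/7.228 + (3.006 − 1)/1.854 = 3.046
NF = 10 log₁₀(3.046) = 4.84 dB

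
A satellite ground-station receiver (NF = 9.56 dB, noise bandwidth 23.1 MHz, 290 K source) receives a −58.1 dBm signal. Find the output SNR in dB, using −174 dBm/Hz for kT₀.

Noise floor: N = −174 + 10 log₁₀(B) + NF
10 log₁₀(2.31×10⁷) = 73.64 dB
N = −174 + 73.64 + 9.56 = −90.80 dBm
SNR = P_sig − N = −58.1 − (−90.80) = 32.70 dB → 32.7 dB

32.7 dB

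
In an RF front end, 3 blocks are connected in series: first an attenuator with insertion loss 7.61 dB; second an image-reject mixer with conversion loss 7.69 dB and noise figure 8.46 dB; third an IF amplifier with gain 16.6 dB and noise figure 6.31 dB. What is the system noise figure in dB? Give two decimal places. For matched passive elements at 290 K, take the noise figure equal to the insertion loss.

21.80 dB

Convert to linear (a loss of L dB is a gain of −L dB): F_i = 10^(NF_i/10), G_i = 10^(G_i,dB/10)
  Stage 1: F_1 = 10^(7.61/10) = 5.768, G_1 = 10^(−7.61/10) = 0.1734
  Stage 2: F_2 = 10^(8.46/10) = 7.015, G_2 = 10^(−7.69/10) = 0.1702
  Stage 3: F_3 = 10^(6.31/10) = 4.276, G_3 = 10^(16.6/10) = 45.71
Friis cascade:
  F = 5.768 + (7.015 − 1)/0.1734 + (4.276 − 1)/0.02951 = 151.5
NF = 10 log₁₀(151.5) = 21.80 dB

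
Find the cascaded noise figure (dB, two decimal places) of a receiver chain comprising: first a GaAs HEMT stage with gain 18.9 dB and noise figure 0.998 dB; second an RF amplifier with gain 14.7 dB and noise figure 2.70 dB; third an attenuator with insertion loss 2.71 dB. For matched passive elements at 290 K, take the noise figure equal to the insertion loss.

Convert to linear (a loss of L dB is a gain of −L dB): F_i = 10^(NF_i/10), G_i = 10^(G_i,dB/10)
  Stage 1: F_1 = 10^(0.998/10) = 1.258, G_1 = 10^(18.9/10) = 77.62
  Stage 2: F_2 = 10^(2.70/10) = 1.862, G_2 = 10^(14.7/10) = 29.51
  Stage 3: F_3 = 10^(2.71/10) = 1.866, G_3 = 10^(−2.71/10) = 0.5358
Friis cascade:
  F = 1.258 + (1.862 − 1)/77.62 + (1.866 − 1)/2291 = 1.270
NF = 10 log₁₀(1.270) = 1.04 dB

1.04 dB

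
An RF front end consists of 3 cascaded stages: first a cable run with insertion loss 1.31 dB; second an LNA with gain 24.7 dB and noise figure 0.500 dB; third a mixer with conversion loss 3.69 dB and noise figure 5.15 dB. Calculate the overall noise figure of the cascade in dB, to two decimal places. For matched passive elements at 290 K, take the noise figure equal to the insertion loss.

1.84 dB

Convert to linear (a loss of L dB is a gain of −L dB): F_i = 10^(NF_i/10), G_i = 10^(G_i,dB/10)
  Stage 1: F_1 = 10^(1.31/10) = 1.352, G_1 = 10^(−1.31/10) = 0.7396
  Stage 2: F_2 = 10^(0.500/10) = 1.122, G_2 = 10^(24.7/10) = 295.1
  Stage 3: F_3 = 10^(5.15/10) = 3.273, G_3 = 10^(−3.69/10) = 0.4276
Friis cascade:
  F = 1.352 + (1.122 − 1)/0.7396 + (3.273 − 1)/218.3 = 1.527
NF = 10 log₁₀(1.527) = 1.84 dB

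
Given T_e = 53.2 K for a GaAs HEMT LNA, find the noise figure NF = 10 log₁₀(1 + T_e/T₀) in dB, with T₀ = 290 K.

0.731 dB

F = 1 + T_e/T₀ = 1 + 53.2/290 = 1.18345
NF = 10 log₁₀(1.18345) = 0.731 dB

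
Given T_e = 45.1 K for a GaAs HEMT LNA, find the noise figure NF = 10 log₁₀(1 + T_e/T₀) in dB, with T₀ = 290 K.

F = 1 + T_e/T₀ = 1 + 45.1/290 = 1.15552
NF = 10 log₁₀(1.15552) = 0.628 dB

0.628 dB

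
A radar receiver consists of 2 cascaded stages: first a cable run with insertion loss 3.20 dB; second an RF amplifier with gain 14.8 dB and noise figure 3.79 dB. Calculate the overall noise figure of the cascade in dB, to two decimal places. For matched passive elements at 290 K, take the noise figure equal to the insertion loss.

Convert to linear (a loss of L dB is a gain of −L dB): F_i = 10^(NF_i/10), G_i = 10^(G_i,dB/10)
  Stage 1: F_1 = 10^(3.20/10) = 2.089, G_1 = 10^(−3.20/10) = 0.4786
  Stage 2: F_2 = 10^(3.79/10) = 2.393, G_2 = 10^(14.8/10) = 30.20
Friis cascade:
  F = 2.089 + (2.393 − 1)/0.4786 = 5.000
NF = 10 log₁₀(5.000) = 6.99 dB

6.99 dB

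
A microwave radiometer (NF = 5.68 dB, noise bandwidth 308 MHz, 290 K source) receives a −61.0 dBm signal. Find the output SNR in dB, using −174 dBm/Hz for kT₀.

22.4 dB

Noise floor: N = −174 + 10 log₁₀(B) + NF
10 log₁₀(3.08×10⁸) = 84.89 dB
N = −174 + 84.89 + 5.68 = −83.43 dBm
SNR = P_sig − N = −61.0 − (−83.43) = 22.43 dB → 22.4 dB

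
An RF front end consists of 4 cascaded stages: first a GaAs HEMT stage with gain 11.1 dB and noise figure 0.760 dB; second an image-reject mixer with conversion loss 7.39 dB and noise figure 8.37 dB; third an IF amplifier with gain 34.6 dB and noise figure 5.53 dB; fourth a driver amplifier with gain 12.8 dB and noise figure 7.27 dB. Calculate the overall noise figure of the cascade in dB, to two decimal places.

4.38 dB

Convert to linear (a loss of L dB is a gain of −L dB): F_i = 10^(NF_i/10), G_i = 10^(G_i,dB/10)
  Stage 1: F_1 = 10^(0.760/10) = 1.191, G_1 = 10^(11.1/10) = 12.88
  Stage 2: F_2 = 10^(8.37/10) = 6.871, G_2 = 10^(−7.39/10) = 0.1824
  Stage 3: F_3 = 10^(5.53/10) = 3.573, G_3 = 10^(34.6/10) = 2884
  Stage 4: F_4 = 10^(7.27/10) = 5.333, G_4 = 10^(12.8/10) = 19.05
Friis cascade:
  F = 1.191 + (6.871 − 1)/12.88 + (3.573 − 1)/2.350 + (5.333 − 1)/6776 = 2.743
NF = 10 log₁₀(2.743) = 4.38 dB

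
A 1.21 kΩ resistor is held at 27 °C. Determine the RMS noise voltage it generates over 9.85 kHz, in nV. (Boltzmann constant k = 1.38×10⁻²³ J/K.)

444 nV

T = 27 °C + 273.15 = 300.15 K
V_n = √(4kTRB)
4kTRB = 4 × 1.38×10⁻²³ × 300.15 × 1.21×10³ × 9.85×10³ = 1.97×10⁻¹³ V²
V_n = √(1.97×10⁻¹³) = 4.44×10⁻⁷ V = 444 nV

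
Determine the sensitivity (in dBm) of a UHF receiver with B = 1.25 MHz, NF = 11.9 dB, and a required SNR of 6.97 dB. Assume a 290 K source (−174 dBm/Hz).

−94.2 dBm

Sensitivity = −174 + 10 log₁₀(B) + NF + SNR_min
= −174 + 60.97 + 11.9 + 6.97
= −94.16 dBm → −94.2 dBm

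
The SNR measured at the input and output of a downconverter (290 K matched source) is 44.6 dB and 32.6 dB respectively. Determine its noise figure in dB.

12.0 dB

NF (dB) = SNR_in(dB) − SNR_out(dB) when the source is at T₀
NF = 44.6 − 32.6 = 12.0 dB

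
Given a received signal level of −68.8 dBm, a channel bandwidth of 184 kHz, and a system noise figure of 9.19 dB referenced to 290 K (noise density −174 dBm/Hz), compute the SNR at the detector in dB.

43.4 dB

Noise floor: N = −174 + 10 log₁₀(B) + NF
10 log₁₀(1.84×10⁵) = 52.65 dB
N = −174 + 52.65 + 9.19 = −112.16 dBm
SNR = P_sig − N = −68.8 − (−112.16) = 43.36 dB → 43.4 dB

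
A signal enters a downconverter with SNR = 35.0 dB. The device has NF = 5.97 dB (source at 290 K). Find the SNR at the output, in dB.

By definition F = SNR_in/SNR_out, so in dB: SNR_out = SNR_in − NF
SNR_out = 35.0 − 5.97 = 29.03 dB

29.03 dB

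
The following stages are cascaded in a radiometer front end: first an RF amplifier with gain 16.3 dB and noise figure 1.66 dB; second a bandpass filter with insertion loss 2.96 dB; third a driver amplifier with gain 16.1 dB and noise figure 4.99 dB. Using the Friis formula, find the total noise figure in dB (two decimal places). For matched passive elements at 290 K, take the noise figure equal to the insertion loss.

Convert to linear (a loss of L dB is a gain of −L dB): F_i = 10^(NF_i/10), G_i = 10^(G_i,dB/10)
  Stage 1: F_1 = 10^(1.66/10) = 1.466, G_1 = 10^(16.3/10) = 42.66
  Stage 2: F_2 = 10^(2.96/10) = 1.977, G_2 = 10^(−2.96/10) = 0.5058
  Stage 3: F_3 = 10^(4.99/10) = 3.155, G_3 = 10^(16.1/10) = 40.74
Friis cascade:
  F = 1.466 + (1.977 − 1)/42.66 + (3.155 − 1)/21.58 = 1.588
NF = 10 log₁₀(1.588) = 2.01 dB

2.01 dB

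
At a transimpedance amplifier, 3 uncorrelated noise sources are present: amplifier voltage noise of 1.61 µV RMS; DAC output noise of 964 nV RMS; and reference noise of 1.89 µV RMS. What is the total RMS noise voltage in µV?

Uncorrelated sources add in power (mean-square): V_tot = √(ΣV_i²)
V_tot = √[(1.61×10⁻⁶)² + (9.64×10⁻⁷)² + (1.89×10⁻⁶)²] = 2.66×10⁻⁶ V = 2.66 µV

2.66 µV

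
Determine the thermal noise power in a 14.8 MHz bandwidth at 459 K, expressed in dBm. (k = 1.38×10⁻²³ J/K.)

P_n = kTB = 1.38×10⁻²³ × 459 × 1.48×10⁷ = 9.37×10⁻¹⁴ W
In dBm: 10 log₁₀(9.37×10⁻¹⁴ / 10⁻³) = −100.3 dBm

−100.3 dBm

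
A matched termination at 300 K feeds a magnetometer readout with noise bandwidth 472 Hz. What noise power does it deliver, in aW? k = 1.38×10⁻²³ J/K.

1.95 aW

P_n = kTB = 1.38×10⁻²³ × 300 × 4.72×10² = 1.95×10⁻¹⁸ W = 1.95 aW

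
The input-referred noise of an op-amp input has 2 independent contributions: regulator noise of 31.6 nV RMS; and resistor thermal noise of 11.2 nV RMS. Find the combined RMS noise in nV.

Uncorrelated sources add in power (mean-square): V_tot = √(ΣV_i²)
V_tot = √[(3.16×10⁻⁸)² + (1.12×10⁻⁸)²] = 3.35×10⁻⁸ V = 33.5 nV

33.5 nV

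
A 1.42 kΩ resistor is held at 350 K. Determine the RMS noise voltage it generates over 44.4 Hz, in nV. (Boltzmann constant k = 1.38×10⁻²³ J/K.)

34.9 nV

V_n = √(4kTRB)
4kTRB = 4 × 1.38×10⁻²³ × 350 × 1.42×10³ × 4.44×10¹ = 1.22×10⁻¹⁵ V²
V_n = √(1.22×10⁻¹⁵) = 3.49×10⁻⁸ V = 34.9 nV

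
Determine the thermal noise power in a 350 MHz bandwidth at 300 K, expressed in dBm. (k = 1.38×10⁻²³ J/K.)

−88.4 dBm

P_n = kTB = 1.38×10⁻²³ × 300 × 3.50×10⁸ = 1.45×10⁻¹² W
In dBm: 10 log₁₀(1.45×10⁻¹² / 10⁻³) = −88.4 dBm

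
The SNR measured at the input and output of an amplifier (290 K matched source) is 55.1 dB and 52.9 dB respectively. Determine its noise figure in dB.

2.2 dB

NF (dB) = SNR_in(dB) − SNR_out(dB) when the source is at T₀
NF = 55.1 − 52.9 = 2.2 dB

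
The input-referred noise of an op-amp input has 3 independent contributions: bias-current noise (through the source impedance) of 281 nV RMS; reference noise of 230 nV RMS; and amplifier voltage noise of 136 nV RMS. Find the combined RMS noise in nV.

388 nV

Uncorrelated sources add in power (mean-square): V_tot = √(ΣV_i²)
V_tot = √[(2.81×10⁻⁷)² + (2.30×10⁻⁷)² + (1.36×10⁻⁷)²] = 3.88×10⁻⁷ V = 388 nV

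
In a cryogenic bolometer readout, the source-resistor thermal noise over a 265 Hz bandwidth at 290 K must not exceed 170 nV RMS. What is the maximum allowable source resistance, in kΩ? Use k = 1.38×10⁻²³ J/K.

6.81 kΩ

Johnson–Nyquist: V_n = √(4kTRB) ⇒ R = V_n² / (4kTB)
4kTB = 4 × 1.38×10⁻²³ × 290 × 2.65×10² = 4.24×10⁻¹⁸
R = (1.70×10⁻⁷)² / 4.24×10⁻¹⁸ = 6.81×10³ Ω = 6.81 kΩ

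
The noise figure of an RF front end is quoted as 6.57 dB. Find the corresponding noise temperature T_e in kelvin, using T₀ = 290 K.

F = 10^(6.57/10) = 4.53942
T_e = (F − 1)·T₀ = (4.53942 − 1) × 290 = 1026 K

1026 K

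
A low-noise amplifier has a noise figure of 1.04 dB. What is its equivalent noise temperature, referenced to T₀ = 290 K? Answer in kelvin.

78.5 K

F = 10^(1.04/10) = 1.27057
T_e = (F − 1)·T₀ = (1.27057 − 1) × 290 = 78.5 K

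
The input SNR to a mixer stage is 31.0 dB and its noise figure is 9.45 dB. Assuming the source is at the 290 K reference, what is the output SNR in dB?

21.55 dB

By definition F = SNR_in/SNR_out, so in dB: SNR_out = SNR_in − NF
SNR_out = 31.0 − 9.45 = 21.55 dB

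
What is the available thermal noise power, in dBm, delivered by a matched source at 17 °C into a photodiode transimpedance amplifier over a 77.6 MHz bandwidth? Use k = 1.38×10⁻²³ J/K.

T = 17 °C + 273.15 = 290.15 K
P_n = kTB = 1.38×10⁻²³ × 290.15 × 7.76×10⁷ = 3.11×10⁻¹³ W
In dBm: 10 log₁₀(3.11×10⁻¹³ / 10⁻³) = −95.1 dBm

−95.1 dBm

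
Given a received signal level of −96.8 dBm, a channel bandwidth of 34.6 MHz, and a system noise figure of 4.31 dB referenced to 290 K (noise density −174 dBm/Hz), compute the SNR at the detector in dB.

−2.5 dB

Noise floor: N = −174 + 10 log₁₀(B) + NF
10 log₁₀(3.46×10⁷) = 75.39 dB
N = −174 + 75.39 + 4.31 = −94.30 dBm
SNR = P_sig − N = −96.8 − (−94.30) = −2.50 dB → −2.5 dB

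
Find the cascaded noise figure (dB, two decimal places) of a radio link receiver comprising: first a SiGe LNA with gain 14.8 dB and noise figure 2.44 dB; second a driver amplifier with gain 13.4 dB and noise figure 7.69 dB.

2.82 dB

Convert to linear (a loss of L dB is a gain of −L dB): F_i = 10^(NF_i/10), G_i = 10^(G_i,dB/10)
  Stage 1: F_1 = 10^(2.44/10) = 1.754, G_1 = 10^(14.8/10) = 30.20
  Stage 2: F_2 = 10^(7.69/10) = 5.875, G_2 = 10^(13.4/10) = 21.88
Friis cascade:
  F = 1.754 + (5.875 − 1)/30.20 = 1.915
NF = 10 log₁₀(1.915) = 2.82 dB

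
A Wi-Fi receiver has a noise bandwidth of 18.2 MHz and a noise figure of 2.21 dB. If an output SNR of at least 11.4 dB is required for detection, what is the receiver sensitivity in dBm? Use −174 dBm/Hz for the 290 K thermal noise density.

Sensitivity = −174 + 10 log₁₀(B) + NF + SNR_min
= −174 + 72.6 + 2.21 + 11.4
= −87.79 dBm → −87.8 dBm

−87.8 dBm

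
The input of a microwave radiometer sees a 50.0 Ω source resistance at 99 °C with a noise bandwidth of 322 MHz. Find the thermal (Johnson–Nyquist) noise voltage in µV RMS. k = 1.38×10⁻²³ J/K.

18.2 µV

T = 99 °C + 273.15 = 372.15 K
V_n = √(4kTRB)
4kTRB = 4 × 1.38×10⁻²³ × 372.15 × 5.00×10¹ × 3.22×10⁸ = 3.31×10⁻¹⁰ V²
V_n = √(3.31×10⁻¹⁰) = 1.82×10⁻⁵ V = 18.2 µV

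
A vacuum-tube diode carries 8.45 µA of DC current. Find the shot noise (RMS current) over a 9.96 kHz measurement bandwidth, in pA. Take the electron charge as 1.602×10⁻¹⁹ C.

I_n = √(2qI·B)
2qI·B = 2 × 1.602×10⁻¹⁹ × 8.45×10⁻⁶ × 9.96×10³ = 2.70×10⁻²⁰ A²
I_n = √(2.70×10⁻²⁰) = 1.64×10⁻¹⁰ A = 164 pA

164 pA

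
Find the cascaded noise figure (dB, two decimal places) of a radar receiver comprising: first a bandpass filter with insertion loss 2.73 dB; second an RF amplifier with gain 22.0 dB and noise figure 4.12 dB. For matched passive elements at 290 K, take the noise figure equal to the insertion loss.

6.85 dB

Convert to linear (a loss of L dB is a gain of −L dB): F_i = 10^(NF_i/10), G_i = 10^(G_i,dB/10)
  Stage 1: F_1 = 10^(2.73/10) = 1.875, G_1 = 10^(−2.73/10) = 0.5333
  Stage 2: F_2 = 10^(4.12/10) = 2.582, G_2 = 10^(22.0/10) = 158.5
Friis cascade:
  F = 1.875 + (2.582 − 1)/0.5333 = 4.842
NF = 10 log₁₀(4.842) = 6.85 dB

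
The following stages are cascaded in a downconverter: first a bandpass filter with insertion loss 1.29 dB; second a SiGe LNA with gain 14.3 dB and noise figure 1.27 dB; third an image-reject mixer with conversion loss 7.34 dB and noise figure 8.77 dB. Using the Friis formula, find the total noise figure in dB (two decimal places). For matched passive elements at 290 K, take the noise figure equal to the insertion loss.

Convert to linear (a loss of L dB is a gain of −L dB): F_i = 10^(NF_i/10), G_i = 10^(G_i,dB/10)
  Stage 1: F_1 = 10^(1.29/10) = 1.346, G_1 = 10^(−1.29/10) = 0.7430
  Stage 2: F_2 = 10^(1.27/10) = 1.340, G_2 = 10^(14.3/10) = 26.92
  Stage 3: F_3 = 10^(8.77/10) = 7.534, G_3 = 10^(−7.34/10) = 0.1845
Friis cascade:
  F = 1.346 + (1.340 − 1)/0.7430 + (7.534 − 1)/20.00 = 2.130
NF = 10 log₁₀(2.130) = 3.28 dB

3.28 dB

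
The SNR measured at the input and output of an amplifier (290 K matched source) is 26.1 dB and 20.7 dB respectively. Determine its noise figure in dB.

NF (dB) = SNR_in(dB) − SNR_out(dB) when the source is at T₀
NF = 26.1 − 20.7 = 5.4 dB

5.4 dB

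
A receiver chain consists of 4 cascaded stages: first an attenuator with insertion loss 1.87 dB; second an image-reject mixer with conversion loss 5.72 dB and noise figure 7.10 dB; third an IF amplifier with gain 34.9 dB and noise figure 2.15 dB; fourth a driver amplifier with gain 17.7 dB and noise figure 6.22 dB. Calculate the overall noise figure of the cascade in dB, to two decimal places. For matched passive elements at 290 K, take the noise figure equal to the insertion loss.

10.63 dB

Convert to linear (a loss of L dB is a gain of −L dB): F_i = 10^(NF_i/10), G_i = 10^(G_i,dB/10)
  Stage 1: F_1 = 10^(1.87/10) = 1.538, G_1 = 10^(−1.87/10) = 0.6501
  Stage 2: F_2 = 10^(7.10/10) = 5.129, G_2 = 10^(−5.72/10) = 0.2679
  Stage 3: F_3 = 10^(2.15/10) = 1.641, G_3 = 10^(34.9/10) = 3090
  Stage 4: F_4 = 10^(6.22/10) = 4.188, G_4 = 10^(17.7/10) = 58.88
Friis cascade:
  F = 1.538 + (5.129 − 1)/0.6501 + (1.641 − 1)/0.1742 + (4.188 − 1)/538.3 = 11.57
NF = 10 log₁₀(11.57) = 10.63 dB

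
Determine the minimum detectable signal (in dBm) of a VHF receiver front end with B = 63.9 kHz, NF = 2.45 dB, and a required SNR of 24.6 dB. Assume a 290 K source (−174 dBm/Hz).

Sensitivity = −174 + 10 log₁₀(B) + NF + SNR_min
= −174 + 48.06 + 2.45 + 24.6
= −98.89 dBm → −98.9 dBm

−98.9 dBm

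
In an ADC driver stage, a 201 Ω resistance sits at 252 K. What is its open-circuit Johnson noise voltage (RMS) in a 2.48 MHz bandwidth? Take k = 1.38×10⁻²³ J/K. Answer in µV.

2.63 µV

V_n = √(4kTRB)
4kTRB = 4 × 1.38×10⁻²³ × 252 × 2.01×10² × 2.48×10⁶ = 6.93×10⁻¹² V²
V_n = √(6.93×10⁻¹²) = 2.63×10⁻⁶ V = 2.63 µV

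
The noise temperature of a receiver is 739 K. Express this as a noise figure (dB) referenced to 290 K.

F = 1 + T_e/T₀ = 1 + 739/290 = 3.54828
NF = 10 log₁₀(3.54828) = 5.50 dB

5.50 dB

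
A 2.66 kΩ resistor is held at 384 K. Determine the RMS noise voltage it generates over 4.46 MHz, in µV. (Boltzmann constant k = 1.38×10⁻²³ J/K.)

V_n = √(4kTRB)
4kTRB = 4 × 1.38×10⁻²³ × 384 × 2.66×10³ × 4.46×10⁶ = 2.51×10⁻¹⁰ V²
V_n = √(2.51×10⁻¹⁰) = 1.59×10⁻⁵ V = 15.9 µV

15.9 µV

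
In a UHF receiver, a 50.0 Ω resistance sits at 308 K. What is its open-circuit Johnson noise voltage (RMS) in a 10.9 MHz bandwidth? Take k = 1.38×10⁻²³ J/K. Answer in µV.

3.04 µV

V_n = √(4kTRB)
4kTRB = 4 × 1.38×10⁻²³ × 308 × 5.00×10¹ × 1.09×10⁷ = 9.27×10⁻¹² V²
V_n = √(9.27×10⁻¹²) = 3.04×10⁻⁶ V = 3.04 µV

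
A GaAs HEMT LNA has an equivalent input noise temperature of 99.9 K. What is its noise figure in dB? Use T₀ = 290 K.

1.29 dB

F = 1 + T_e/T₀ = 1 + 99.9/290 = 1.34448
NF = 10 log₁₀(1.34448) = 1.29 dB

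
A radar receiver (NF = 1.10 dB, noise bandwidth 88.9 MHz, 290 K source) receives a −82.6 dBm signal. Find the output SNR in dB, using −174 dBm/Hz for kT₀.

10.8 dB

Noise floor: N = −174 + 10 log₁₀(B) + NF
10 log₁₀(8.89×10⁷) = 79.49 dB
N = −174 + 79.49 + 1.10 = −93.41 dBm
SNR = P_sig − N = −82.6 − (−93.41) = 10.81 dB → 10.8 dB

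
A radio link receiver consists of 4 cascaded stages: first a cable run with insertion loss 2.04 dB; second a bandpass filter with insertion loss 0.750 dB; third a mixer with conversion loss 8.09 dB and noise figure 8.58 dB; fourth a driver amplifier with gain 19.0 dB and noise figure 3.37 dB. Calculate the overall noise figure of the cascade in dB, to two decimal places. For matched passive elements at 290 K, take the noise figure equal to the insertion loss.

14.48 dB

Convert to linear (a loss of L dB is a gain of −L dB): F_i = 10^(NF_i/10), G_i = 10^(G_i,dB/10)
  Stage 1: F_1 = 10^(2.04/10) = 1.600, G_1 = 10^(−2.04/10) = 0.6252
  Stage 2: F_2 = 10^(0.750/10) = 1.189, G_2 = 10^(−0.750/10) = 0.8414
  Stage 3: F_3 = 10^(8.58/10) = 7.211, G_3 = 10^(−8.09/10) = 0.1552
  Stage 4: F_4 = 10^(3.37/10) = 2.173, G_4 = 10^(19.0/10) = 79.43
Friis cascade:
  F = 1.600 + (1.189 − 1)/0.6252 + (7.211 − 1)/0.5260 + (2.173 − 1)/0.08166 = 28.07
NF = 10 log₁₀(28.07) = 14.48 dB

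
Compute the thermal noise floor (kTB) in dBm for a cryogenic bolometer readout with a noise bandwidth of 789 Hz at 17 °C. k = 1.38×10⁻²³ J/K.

T = 17 °C + 273.15 = 290.15 K
P_n = kTB = 1.38×10⁻²³ × 290.15 × 7.89×10² = 3.16×10⁻¹⁸ W
In dBm: 10 log₁₀(3.16×10⁻¹⁸ / 10⁻³) = −145.0 dBm

−145.0 dBm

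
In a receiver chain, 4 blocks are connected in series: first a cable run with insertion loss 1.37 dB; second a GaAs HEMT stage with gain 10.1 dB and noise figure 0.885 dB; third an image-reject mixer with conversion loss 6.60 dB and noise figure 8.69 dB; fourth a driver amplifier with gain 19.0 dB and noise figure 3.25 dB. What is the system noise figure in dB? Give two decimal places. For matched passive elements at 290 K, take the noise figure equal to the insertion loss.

Convert to linear (a loss of L dB is a gain of −L dB): F_i = 10^(NF_i/10), G_i = 10^(G_i,dB/10)
  Stage 1: F_1 = 10^(1.37/10) = 1.371, G_1 = 10^(−1.37/10) = 0.7295
  Stage 2: F_2 = 10^(0.885/10) = 1.226, G_2 = 10^(10.1/10) = 10.23
  Stage 3: F_3 = 10^(8.69/10) = 7.396, G_3 = 10^(−6.60/10) = 0.2188
  Stage 4: F_4 = 10^(3.25/10) = 2.113, G_4 = 10^(19.0/10) = 79.43
Friis cascade:
  F = 1.371 + (1.226 − 1)/0.7295 + (7.396 − 1)/7.464 + (2.113 − 1)/1.633 = 3.219
NF = 10 log₁₀(3.219) = 5.08 dB

5.08 dB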